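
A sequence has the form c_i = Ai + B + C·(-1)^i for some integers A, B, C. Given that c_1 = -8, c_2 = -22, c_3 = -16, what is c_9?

Plug in i = 1, 2, 3: A + B - C = -8; 2A + B + C = -22; 3A + B - C = -16.
Subtracting the first from the second: A + 2C = -14.
Subtracting the second from the third: A - 2C = 6.
Solving: C = -5, A = -4, then B = -9.
So c_i = -4·i + (-9) + (-5)·(-1)^i; at i=9 this is -40.

-40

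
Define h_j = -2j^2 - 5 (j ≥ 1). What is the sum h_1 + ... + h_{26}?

Over j = 1..26: Σj = 351, Σj² = 6201.
Total = (-2)·6201 + (-5)·26 = -12532.

-12532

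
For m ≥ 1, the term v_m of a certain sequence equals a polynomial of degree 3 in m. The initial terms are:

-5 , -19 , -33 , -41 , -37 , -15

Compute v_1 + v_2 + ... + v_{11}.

1st diffs: -14, -14, -8, 4, 22.
2nd diffs: 0, 6, 12, 18.
3rd diffs: 6, 6, 6 (constant).
Newton forward-difference form: v_m = -5 + (-14)·C(m-1,1) + 6·C(m-1,3).
Continuing: …, 31, 107, 219, 373, …, v_{11} = 575.
Summing m = 1..11 (11 terms) gives 1155.

1155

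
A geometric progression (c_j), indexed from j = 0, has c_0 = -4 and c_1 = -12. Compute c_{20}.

Common ratio r = 3.
c_j = (-4)·3^(j-0).
c_{20} = (-4)·3^20 = -13947137604.

-13947137604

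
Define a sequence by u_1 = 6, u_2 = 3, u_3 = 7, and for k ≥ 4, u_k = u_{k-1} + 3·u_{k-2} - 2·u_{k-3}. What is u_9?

243

Applying the relation repeatedly:
u_4 = 4  u_5 = 19  u_6 = 17  u_7 = 66  u_8 = 79  u_9 = 243.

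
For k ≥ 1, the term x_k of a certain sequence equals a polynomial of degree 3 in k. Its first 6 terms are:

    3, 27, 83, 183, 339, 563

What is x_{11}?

3123

1st diffs: 24, 56, 100, 156, 224.
2nd diffs: 32, 44, 56, 68.
3rd diffs: 12, 12, 12 (constant).
So x_k = 2k^3 + 4k^2 - 2k - 1.
Evaluating at k = 11 gives x_{11} = 3123.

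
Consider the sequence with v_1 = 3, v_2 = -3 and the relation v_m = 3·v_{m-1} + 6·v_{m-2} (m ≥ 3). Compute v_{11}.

496449

v_3 = 9;  v_4 = 9;  v_5 = 81;  v_6 = 297;  v_7 = 1377;  v_8 = 5913;  v_9 = 26001;  v_{10} = 113481;  v_{11} = 496449.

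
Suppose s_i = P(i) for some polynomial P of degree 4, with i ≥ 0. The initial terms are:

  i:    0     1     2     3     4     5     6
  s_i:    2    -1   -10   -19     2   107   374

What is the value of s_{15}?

1st diffs: -3, -9, -9, 21, 105, 267.
2nd diffs: -6, 0, 30, 84, 162.
3rd diffs: 6, 30, 54, 78.
4th diffs: 24, 24, 24 (constant).
So s_i = i^4 - 5i^3 + 5i^2 - 4i + 2.
Evaluating at i = 15 gives s_{15} = 34817.

34817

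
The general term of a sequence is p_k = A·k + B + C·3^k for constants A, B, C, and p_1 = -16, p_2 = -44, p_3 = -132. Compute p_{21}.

-52301765976

At k = 1, 2, 3: A + B + 3C = -16; 2A + B + 9C = -44; 3A + B + 27C = -132.
Subtracting the first from the second: A + 6C = -28.
Subtracting the second from the third: A + 18C = -88.
Solving: C = -5, A = 2, then B = -3.
Therefore p_{21} = 42 + (-3) + (-5)·10460353203 = -52301765976.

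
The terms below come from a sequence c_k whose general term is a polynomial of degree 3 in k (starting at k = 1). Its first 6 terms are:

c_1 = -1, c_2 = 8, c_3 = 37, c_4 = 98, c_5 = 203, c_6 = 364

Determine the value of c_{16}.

1st diffs: 9, 29, 61, 105, 161.
2nd diffs: 20, 32, 44, 56.
3rd diffs: 12, 12, 12 (constant).
Newton forward-difference form: c_k = -1 + 9·C(k-1,1) + 20·C(k-1,2) + 12·C(k-1,3).
At k = 16: k-1 = 15, so c_{16} = -1 + 135 + 2100 + 5460 = 7694.

7694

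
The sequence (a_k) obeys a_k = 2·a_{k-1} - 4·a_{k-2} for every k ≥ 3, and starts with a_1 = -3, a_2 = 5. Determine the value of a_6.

-176

Applying the relation repeatedly:
a_3 = 22;  a_4 = 24;  a_5 = -40;  a_6 = -176.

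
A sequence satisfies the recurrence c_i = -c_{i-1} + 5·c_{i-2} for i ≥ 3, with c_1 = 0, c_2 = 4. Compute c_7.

Compute successive terms:
c_3 = -4;  c_4 = 24;  c_5 = -44;  c_6 = 164;  c_7 = -384.

-384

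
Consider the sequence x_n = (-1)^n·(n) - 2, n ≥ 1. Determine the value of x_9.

(-1)^9 = -1; n at n=9 is 9; so x_9 = -11.

-11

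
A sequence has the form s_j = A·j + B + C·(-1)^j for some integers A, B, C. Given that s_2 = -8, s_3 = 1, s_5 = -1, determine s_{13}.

Plug in j = 2, 3, 5: 2A + B + C = -8; 3A + B - C = 1; 5A + B - C = -1.
Subtracting the first from the second: A - 2C = 9.
Subtracting the second from the third: 2A = -2.
Solving: C = -5, A = -1, then B = -1.
Hence s_{13} = -1·13 + (-1) + (-5)·(-1) = -9.

-9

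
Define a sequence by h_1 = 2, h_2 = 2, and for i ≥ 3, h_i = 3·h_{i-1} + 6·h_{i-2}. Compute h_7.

Compute successive terms:
h_3 = 18  h_4 = 66  h_5 = 306  h_6 = 1314  h_7 = 5778.

5778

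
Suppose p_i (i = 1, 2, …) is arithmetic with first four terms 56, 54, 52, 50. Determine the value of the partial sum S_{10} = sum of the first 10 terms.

470

Common difference d = -2.
p_i = 56 + (i - 1)·(-2).
p_{10} = 38; S = 10·(56 + 38)/2 = 470.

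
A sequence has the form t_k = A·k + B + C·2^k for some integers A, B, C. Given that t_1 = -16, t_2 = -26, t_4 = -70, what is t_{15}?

-98370

The three given values yield: A + B + 2C = -16; 2A + B + 4C = -26; 4A + B + 16C = -70.
Subtracting the first from the second: A + 2C = -10.
Subtracting the second from the third: 2A + 12C = -44.
Solving: C = -3, A = -4, then B = -6.
Hence t_{15} = -4·15 + (-6) + (-3)·32768 = -98370.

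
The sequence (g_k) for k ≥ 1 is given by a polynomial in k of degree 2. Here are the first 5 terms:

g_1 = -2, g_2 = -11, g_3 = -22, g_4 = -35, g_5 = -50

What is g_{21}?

-562

1st diffs: -9, -11, -13, -15.
2nd diffs: -2, -2, -2 (constant).
Newton forward-difference form: g_k = -2 + (-9)·C(k-1,1) + (-2)·C(k-1,2).
At k = 21: k-1 = 20, so g_{21} = -2 - 180 - 380 = -562.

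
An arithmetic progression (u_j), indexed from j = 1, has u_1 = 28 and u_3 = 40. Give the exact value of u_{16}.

Common difference d = (40 - 28) / (3 - 1) = 6.
u_j = 28 + (j - 1)·6.
u_{16} = 28 + 15·6 = 118.

118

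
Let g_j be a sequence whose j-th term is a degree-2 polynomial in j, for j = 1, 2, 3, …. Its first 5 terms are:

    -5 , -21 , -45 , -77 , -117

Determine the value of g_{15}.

1st diffs: -16, -24, -32, -40.
2nd diffs: -8, -8, -8 (constant).
So g_j = -4j^2 - 4j + 3.
Evaluating at j = 15 gives g_{15} = -957.

-957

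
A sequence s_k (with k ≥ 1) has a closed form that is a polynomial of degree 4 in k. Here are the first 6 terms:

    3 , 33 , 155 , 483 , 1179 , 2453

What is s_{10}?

1st diffs: 30, 122, 328, 696, 1274.
2nd diffs: 92, 206, 368, 578.
3rd diffs: 114, 162, 210.
4th diffs: 48, 48 (constant).
So s_k = 2k^4 - k^3 + 2k^2 + k - 1.
Evaluating at k = 10 gives s_{10} = 19209.

19209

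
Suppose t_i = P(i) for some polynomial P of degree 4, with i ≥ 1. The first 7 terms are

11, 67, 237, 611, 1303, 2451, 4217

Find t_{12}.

1st diffs: 56, 170, 374, 692, 1148, 1766.
2nd diffs: 114, 204, 318, 456, 618.
3rd diffs: 90, 114, 138, 162.
4th diffs: 24, 24, 24 (constant).
Newton forward-difference form: t_i = 11 + 56·C(i-1,1) + 114·C(i-1,2) + 90·C(i-1,3) + 24·C(i-1,4).
At i = 12: i-1 = 11, so t_{12} = 11 + 616 + 6270 + 14850 + 7920 = 29667.

29667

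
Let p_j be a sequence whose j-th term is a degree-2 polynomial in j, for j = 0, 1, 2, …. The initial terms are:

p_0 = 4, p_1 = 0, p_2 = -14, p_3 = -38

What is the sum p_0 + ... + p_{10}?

-1826

1st diffs: -4, -14, -24.
2nd diffs: -10, -10 (constant).
So p_j = -5j^2 + j + 4.
Continuing: …, -72, -116, -170, -234, …, p_{10} = -486.
Summing j = 0..10 (11 terms) gives -1826.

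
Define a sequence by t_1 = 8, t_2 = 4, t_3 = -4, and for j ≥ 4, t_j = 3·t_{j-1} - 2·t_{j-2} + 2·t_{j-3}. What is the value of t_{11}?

Compute successive terms:
t_4 = -4, t_5 = 4, t_6 = 12, t_7 = 20, t_8 = 44, t_9 = 116, t_{10} = 300, t_{11} = 756.

756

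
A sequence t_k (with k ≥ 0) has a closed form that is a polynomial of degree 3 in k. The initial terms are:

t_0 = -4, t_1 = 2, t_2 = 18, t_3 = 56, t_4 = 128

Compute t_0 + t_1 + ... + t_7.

1st diffs: 6, 16, 38, 72.
2nd diffs: 10, 22, 34.
3rd diffs: 12, 12 (constant).
Newton forward-difference form: t_k = -4 + 6·C(k,1) + 10·C(k,2) + 12·C(k,3).
Continuing: 246, 422, 668.
Summing k = 0..7 (8 terms) gives 1536.

1536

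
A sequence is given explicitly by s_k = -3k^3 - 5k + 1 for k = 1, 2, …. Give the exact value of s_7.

s_7 = -3·7^3 - 5·7 + 1 = -1063.

-1063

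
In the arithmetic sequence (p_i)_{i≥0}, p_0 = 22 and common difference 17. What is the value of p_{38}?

668

p_i = 22 + (i - 0)·17.
p_{38} = 22 + 38·17 = 668.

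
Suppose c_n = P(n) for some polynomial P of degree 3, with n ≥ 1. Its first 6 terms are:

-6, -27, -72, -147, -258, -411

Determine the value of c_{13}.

-3162

1st diffs: -21, -45, -75, -111, -153.
2nd diffs: -24, -30, -36, -42.
3rd diffs: -6, -6, -6 (constant).
Newton forward-difference form: c_n = -6 + (-21)·C(n-1,1) + (-24)·C(n-1,2) + (-6)·C(n-1,3).
At n = 13: n-1 = 12, so c_{13} = -6 - 252 - 1584 - 1320 = -3162.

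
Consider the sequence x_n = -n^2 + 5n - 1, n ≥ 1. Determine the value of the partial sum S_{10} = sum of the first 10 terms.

Over n = 1..10: Σn = 55, Σn² = 385.
Total = (-1)·385 + (5)·55 + (-1)·10 = -120.

-120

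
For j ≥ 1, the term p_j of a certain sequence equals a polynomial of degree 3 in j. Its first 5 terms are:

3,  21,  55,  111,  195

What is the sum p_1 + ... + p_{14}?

1st diffs: 18, 34, 56, 84.
2nd diffs: 16, 22, 28.
3rd diffs: 6, 6 (constant).
Newton forward-difference form: p_j = 3 + 18·C(j-1,1) + 16·C(j-1,2) + 6·C(j-1,3).
Continuing: …, 313, 471, 675, 931, …, p_{14} = 3201.
Summing j = 1..14 (14 terms) gives 13510.

13510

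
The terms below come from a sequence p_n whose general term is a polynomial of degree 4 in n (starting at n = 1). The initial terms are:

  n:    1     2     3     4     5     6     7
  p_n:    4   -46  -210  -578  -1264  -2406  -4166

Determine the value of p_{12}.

-29586

1st diffs: -50, -164, -368, -686, -1142, -1760.
2nd diffs: -114, -204, -318, -456, -618.
3rd diffs: -90, -114, -138, -162.
4th diffs: -24, -24, -24 (constant).
Newton forward-difference form: p_n = 4 + (-50)·C(n-1,1) + (-114)·C(n-1,2) + (-90)·C(n-1,3) + (-24)·C(n-1,4).
At n = 12: n-1 = 11, so p_{12} = 4 - 550 - 6270 - 14850 - 7920 = -29586.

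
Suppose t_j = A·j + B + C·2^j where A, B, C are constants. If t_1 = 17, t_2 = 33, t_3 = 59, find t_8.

1329

Plug in j = 1, 2, 3: A + B + 2C = 17; 2A + B + 4C = 33; 3A + B + 8C = 59.
Subtracting the first from the second: A + 2C = 16.
Subtracting the second from the third: A + 4C = 26.
Solving: C = 5, A = 6, then B = 1.
Therefore t_8 = 48 + 1 + 5·256 = 1329.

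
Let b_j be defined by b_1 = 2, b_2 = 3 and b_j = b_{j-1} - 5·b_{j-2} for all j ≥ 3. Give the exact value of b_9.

Applying the relation repeatedly:
b_3 = -7, b_4 = -22, b_5 = 13, b_6 = 123, b_7 = 58, b_8 = -557, b_9 = -847.

-847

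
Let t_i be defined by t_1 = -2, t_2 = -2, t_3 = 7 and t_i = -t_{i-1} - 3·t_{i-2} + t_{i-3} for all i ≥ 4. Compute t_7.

Applying the relation repeatedly:
t_4 = -3;  t_5 = -20;  t_6 = 36;  t_7 = 21.

21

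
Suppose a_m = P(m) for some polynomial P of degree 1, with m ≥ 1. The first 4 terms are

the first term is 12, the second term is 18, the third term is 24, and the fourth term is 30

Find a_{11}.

72

1st diffs: 6, 6, 6 (constant).
So a_m = 6m + 6.
Evaluating at m = 11 gives a_{11} = 72.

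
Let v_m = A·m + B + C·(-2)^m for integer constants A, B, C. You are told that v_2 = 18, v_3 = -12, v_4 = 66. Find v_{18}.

786534

The three given values yield: 2A + B + 4C = 18; 3A + B - 8C = -12; 4A + B + 16C = 66.
Subtracting the first from the second: A - 12C = -30.
Subtracting the second from the third: A + 24C = 78.
Solving: C = 3, A = 6, then B = -6.
So v_m = 6·m + (-6) + 3·(-2)^m; at m=18 this is 786534.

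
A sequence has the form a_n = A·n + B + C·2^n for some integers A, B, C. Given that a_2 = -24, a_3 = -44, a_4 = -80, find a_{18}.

-1048648

Plug in n = 2, 3, 4: 2A + B + 4C = -24; 3A + B + 8C = -44; 4A + B + 16C = -80.
Subtracting the first from the second: A + 4C = -20.
Subtracting the second from the third: A + 8C = -36.
Solving: C = -4, A = -4, then B = 0.
Therefore a_{18} = -72 + 0 + (-4)·262144 = -1048648.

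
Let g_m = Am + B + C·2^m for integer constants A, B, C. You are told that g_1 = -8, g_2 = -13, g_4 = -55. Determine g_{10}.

At m = 1, 2, 4: A + B + 2C = -8; 2A + B + 4C = -13; 4A + B + 16C = -55.
Subtracting the first from the second: A + 2C = -5.
Subtracting the second from the third: 2A + 12C = -42.
Solving: C = -4, A = 3, then B = -3.
Hence g_{10} = 3·10 + (-3) + (-4)·1024 = -4069.

-4069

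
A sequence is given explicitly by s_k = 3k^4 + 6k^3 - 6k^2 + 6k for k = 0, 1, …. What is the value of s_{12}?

s_{12} = 3·12^4 + 6·12^3 - 6·12^2 + 6·12 = 71784.

71784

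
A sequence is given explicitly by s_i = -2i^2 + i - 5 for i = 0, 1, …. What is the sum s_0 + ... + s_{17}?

-3507

Over i = 0..17: Σi = 153, Σi² = 1785.
Total = (-2)·1785 + (1)·153 + (-5)·18 = -3507.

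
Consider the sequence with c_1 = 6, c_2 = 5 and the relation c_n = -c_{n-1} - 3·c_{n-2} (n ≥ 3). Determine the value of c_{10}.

-1000

Step forward from the initial values:
c_3 = -23  c_4 = 8  c_5 = 61  c_6 = -85  c_7 = -98  c_8 = 353  c_9 = -59  c_{10} = -1000.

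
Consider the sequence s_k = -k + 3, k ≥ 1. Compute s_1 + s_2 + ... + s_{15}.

Over k = 1..15: Σk = 120.
Total = (-1)·120 + (3)·15 = -75.

-75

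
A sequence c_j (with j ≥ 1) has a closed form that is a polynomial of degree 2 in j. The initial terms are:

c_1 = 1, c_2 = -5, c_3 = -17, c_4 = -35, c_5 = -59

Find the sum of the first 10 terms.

-980

1st diffs: -6, -12, -18, -24.
2nd diffs: -6, -6, -6 (constant).
Newton forward-difference form: c_j = 1 + (-6)·C(j-1,1) + (-6)·C(j-1,2).
Continuing: …, -89, -125, -167, -215, …, c_{10} = -269.
Summing j = 1..10 (10 terms) gives -980.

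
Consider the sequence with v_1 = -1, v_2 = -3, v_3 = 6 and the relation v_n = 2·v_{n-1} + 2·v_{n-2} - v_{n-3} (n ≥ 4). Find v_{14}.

151917

v_4 = 7, v_5 = 29, v_6 = 66, …, v_{11} = 8469, v_{12} = 22162, v_{13} = 58031, v_{14} = 151917.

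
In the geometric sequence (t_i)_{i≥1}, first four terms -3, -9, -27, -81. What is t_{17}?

-129140163

Common ratio r = 3.
t_i = (-3)·3^(i-1).
t_{17} = (-3)·3^16 = -129140163.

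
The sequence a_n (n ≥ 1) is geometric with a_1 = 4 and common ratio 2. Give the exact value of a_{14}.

a_n = 4·2^(n-1).
a_{14} = 4·2^13 = 32768.

32768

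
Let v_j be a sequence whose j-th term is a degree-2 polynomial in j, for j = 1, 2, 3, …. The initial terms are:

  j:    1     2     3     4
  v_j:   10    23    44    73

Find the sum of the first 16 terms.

1st diffs: 13, 21, 29.
2nd diffs: 8, 8 (constant).
So v_j = 4j^2 + j + 5.
Continuing: …, 110, 155, 208, 269, …, v_{16} = 1045.
Summing j = 1..16 (16 terms) gives 6200.

6200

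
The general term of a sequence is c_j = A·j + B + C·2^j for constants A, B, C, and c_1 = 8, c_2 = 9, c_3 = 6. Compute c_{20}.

Write the equations: A + B + 2C = 8; 2A + B + 4C = 9; 3A + B + 8C = 6.
Subtracting the first from the second: A + 2C = 1.
Subtracting the second from the third: A + 4C = -3.
Solving: C = -2, A = 5, then B = 7.
Hence c_{20} = 5·20 + 7 + (-2)·1048576 = -2097045.

-2097045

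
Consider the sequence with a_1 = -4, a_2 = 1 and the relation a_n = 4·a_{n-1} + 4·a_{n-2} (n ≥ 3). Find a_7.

-5184

Applying the relation repeatedly:
a_3 = -12; a_4 = -44; a_5 = -224; a_6 = -1072; a_7 = -5184.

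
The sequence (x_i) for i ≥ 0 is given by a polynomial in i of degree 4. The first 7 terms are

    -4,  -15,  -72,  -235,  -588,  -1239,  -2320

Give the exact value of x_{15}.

-65059

1st diffs: -11, -57, -163, -353, -651, -1081.
2nd diffs: -46, -106, -190, -298, -430.
3rd diffs: -60, -84, -108, -132.
4th diffs: -24, -24, -24 (constant).
Newton forward-difference form: x_i = -4 + (-11)·C(i,1) + (-46)·C(i,2) + (-60)·C(i,3) + (-24)·C(i,4).
At i = 15: i = 15, so x_{15} = -4 - 165 - 4830 - 27300 - 32760 = -65059.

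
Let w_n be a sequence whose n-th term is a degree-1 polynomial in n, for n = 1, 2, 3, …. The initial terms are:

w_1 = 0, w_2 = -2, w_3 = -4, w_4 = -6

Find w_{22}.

-42

1st diffs: -2, -2, -2 (constant).
So w_n = -2n + 2.
Evaluating at n = 22 gives w_{22} = -42.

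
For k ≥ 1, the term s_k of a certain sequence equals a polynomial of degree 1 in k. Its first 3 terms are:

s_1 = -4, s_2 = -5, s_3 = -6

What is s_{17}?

-20

1st diffs: -1, -1 (constant).
So s_k = -k - 3.
Evaluating at k = 17 gives s_{17} = -20.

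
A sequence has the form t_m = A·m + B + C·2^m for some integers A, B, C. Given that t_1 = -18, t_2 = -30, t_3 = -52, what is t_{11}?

-10268

Write the equations: A + B + 2C = -18; 2A + B + 4C = -30; 3A + B + 8C = -52.
Subtracting the first from the second: A + 2C = -12.
Subtracting the second from the third: A + 4C = -22.
Solving: C = -5, A = -2, then B = -6.
Therefore t_{11} = -22 + (-6) + (-5)·2048 = -10268.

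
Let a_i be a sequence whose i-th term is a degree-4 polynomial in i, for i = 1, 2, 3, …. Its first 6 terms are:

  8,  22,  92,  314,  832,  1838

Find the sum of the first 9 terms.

1st diffs: 14, 70, 222, 518, 1006.
2nd diffs: 56, 152, 296, 488.
3rd diffs: 96, 144, 192.
4th diffs: 48, 48 (constant).
Newton forward-difference form: a_i = 8 + 14·C(i-1,1) + 56·C(i-1,2) + 96·C(i-1,3) + 48·C(i-1,4).
Continuing: 3572, 6322, 10424.
Summing i = 1..9 (9 terms) gives 23424.

23424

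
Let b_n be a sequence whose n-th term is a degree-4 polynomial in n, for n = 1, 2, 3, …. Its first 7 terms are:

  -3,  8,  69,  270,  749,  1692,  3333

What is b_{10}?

15504

1st diffs: 11, 61, 201, 479, 943, 1641.
2nd diffs: 50, 140, 278, 464, 698.
3rd diffs: 90, 138, 186, 234.
4th diffs: 48, 48, 48 (constant).
Newton forward-difference form: b_n = -3 + 11·C(n-1,1) + 50·C(n-1,2) + 90·C(n-1,3) + 48·C(n-1,4).
At n = 10: n-1 = 9, so b_{10} = -3 + 99 + 1800 + 7560 + 6048 = 15504.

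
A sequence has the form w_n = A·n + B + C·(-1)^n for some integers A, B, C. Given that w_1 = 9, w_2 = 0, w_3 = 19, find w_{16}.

70

Plug in n = 1, 2, 3: A + B - C = 9; 2A + B + C = 0; 3A + B - C = 19.
Subtracting the first from the second: A + 2C = -9.
Subtracting the second from the third: A - 2C = 19.
Solving: C = -7, A = 5, then B = -3.
So w_n = 5·n + (-3) + (-7)·(-1)^n; at n=16 this is 70.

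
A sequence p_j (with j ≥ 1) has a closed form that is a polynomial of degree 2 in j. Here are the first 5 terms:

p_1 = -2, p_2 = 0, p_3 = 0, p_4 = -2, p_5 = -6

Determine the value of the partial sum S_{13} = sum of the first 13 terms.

-442

1st diffs: 2, 0, -2, -4.
2nd diffs: -2, -2, -2 (constant).
So p_j = -j^2 + 5j - 6.
Continuing: …, -12, -20, -30, -42, …, p_{13} = -110.
Summing j = 1..13 (13 terms) gives -442.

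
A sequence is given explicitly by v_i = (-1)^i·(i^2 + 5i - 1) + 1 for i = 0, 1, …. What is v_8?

(-1)^8 = 1; i^2 + 5i - 1 at i=8 is 103; so v_8 = 104.

104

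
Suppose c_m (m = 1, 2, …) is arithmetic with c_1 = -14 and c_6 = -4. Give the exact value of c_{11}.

Common difference d = (-4 - (-14)) / (6 - 1) = 2.
c_m = -14 + (m - 1)·2.
c_{11} = -14 + 10·2 = 6.

6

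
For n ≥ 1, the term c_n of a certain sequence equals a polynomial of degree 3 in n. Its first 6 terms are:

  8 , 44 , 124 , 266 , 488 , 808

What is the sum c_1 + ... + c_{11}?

15268

1st diffs: 36, 80, 142, 222, 320.
2nd diffs: 44, 62, 80, 98.
3rd diffs: 18, 18, 18 (constant).
Newton forward-difference form: c_n = 8 + 36·C(n-1,1) + 44·C(n-1,2) + 18·C(n-1,3).
Continuing: …, 1244, 1814, 2536, 3428, …, c_{11} = 4508.
Summing n = 1..11 (11 terms) gives 15268.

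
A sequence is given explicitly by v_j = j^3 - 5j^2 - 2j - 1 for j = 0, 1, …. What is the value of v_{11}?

703

v_{11} = 1·11^3 - 5·11^2 - 2·11 - 1 = 703.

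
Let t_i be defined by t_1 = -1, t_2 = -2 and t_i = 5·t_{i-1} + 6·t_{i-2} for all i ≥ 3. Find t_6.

Compute successive terms:
t_3 = -16;  t_4 = -92;  t_5 = -556;  t_6 = -3332.
(Characteristic roots are 6 and -1.)

-3332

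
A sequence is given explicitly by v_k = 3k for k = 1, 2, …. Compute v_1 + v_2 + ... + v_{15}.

Over k = 1..15: Σk = 120.
Total = (3)·120 = 360.

360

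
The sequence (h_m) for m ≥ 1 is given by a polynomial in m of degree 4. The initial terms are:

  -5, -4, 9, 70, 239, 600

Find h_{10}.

1st diffs: 1, 13, 61, 169, 361.
2nd diffs: 12, 48, 108, 192.
3rd diffs: 36, 60, 84.
4th diffs: 24, 24 (constant).
Newton forward-difference form: h_m = -5 + 1·C(m-1,1) + 12·C(m-1,2) + 36·C(m-1,3) + 24·C(m-1,4).
At m = 10: m-1 = 9, so h_{10} = -5 + 9 + 432 + 3024 + 3024 = 6484.

6484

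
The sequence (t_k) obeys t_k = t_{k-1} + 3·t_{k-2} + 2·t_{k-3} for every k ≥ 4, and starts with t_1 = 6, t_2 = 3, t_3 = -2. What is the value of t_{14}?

t_4 = 19;  t_5 = 19;  t_6 = 72;  …;  t_{11} = 6703;  t_{12} = 16824;  t_{13} = 42259;  t_{14} = 106137.

106137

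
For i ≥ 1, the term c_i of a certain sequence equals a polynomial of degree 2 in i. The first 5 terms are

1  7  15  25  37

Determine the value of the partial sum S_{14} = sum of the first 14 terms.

1st diffs: 6, 8, 10, 12.
2nd diffs: 2, 2, 2 (constant).
So c_i = i^2 + 3i - 3.
Continuing: …, 51, 67, 85, 105, …, c_{14} = 235.
Summing i = 1..14 (14 terms) gives 1288.

1288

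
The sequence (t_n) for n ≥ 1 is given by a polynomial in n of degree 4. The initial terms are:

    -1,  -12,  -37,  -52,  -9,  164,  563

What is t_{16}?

42044

1st diffs: -11, -25, -15, 43, 173, 399.
2nd diffs: -14, 10, 58, 130, 226.
3rd diffs: 24, 48, 72, 96.
4th diffs: 24, 24, 24 (constant).
Newton forward-difference form: t_n = -1 + (-11)·C(n-1,1) + (-14)·C(n-1,2) + 24·C(n-1,3) + 24·C(n-1,4).
At n = 16: n-1 = 15, so t_{16} = -1 - 165 - 1470 + 10920 + 32760 = 42044.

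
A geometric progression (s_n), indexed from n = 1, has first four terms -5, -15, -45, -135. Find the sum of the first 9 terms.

Common ratio r = 3.
s_n = (-5)·3^(n-1).
S = (-5)·(3^9 - 1)/(3 - 1) = (-5)·(19683 - 1)/(2) = -49205.

-49205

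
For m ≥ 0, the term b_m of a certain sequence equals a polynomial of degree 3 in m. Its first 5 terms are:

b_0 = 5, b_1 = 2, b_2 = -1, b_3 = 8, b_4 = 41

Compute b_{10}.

1415

1st diffs: -3, -3, 9, 33.
2nd diffs: 0, 12, 24.
3rd diffs: 12, 12 (constant).
Newton forward-difference form: b_m = 5 + (-3)·C(m,1) + 12·C(m,3).
At m = 10: m = 10, so b_{10} = 5 - 30 + 1440 = 1415.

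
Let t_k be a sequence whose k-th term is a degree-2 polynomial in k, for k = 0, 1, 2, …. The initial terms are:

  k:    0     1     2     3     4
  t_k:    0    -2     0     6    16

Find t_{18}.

576

1st diffs: -2, 2, 6, 10.
2nd diffs: 4, 4, 4 (constant).
So t_k = 2k^2 - 4k.
Evaluating at k = 18 gives t_{18} = 576.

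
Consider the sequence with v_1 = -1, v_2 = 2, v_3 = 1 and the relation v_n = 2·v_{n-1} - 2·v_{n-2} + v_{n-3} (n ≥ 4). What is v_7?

-1

Iterate the recurrence:
v_4 = -3, v_5 = -6, v_6 = -5, v_7 = -1.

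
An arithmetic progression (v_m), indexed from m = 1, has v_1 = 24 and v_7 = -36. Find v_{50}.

Common difference d = (-36 - 24) / (7 - 1) = -10.
v_m = 24 + (m - 1)·(-10).
v_{50} = 24 + 49·(-10) = -466.

-466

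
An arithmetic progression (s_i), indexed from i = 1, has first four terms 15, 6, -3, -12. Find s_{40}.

Common difference d = -9.
s_i = 15 + (i - 1)·(-9).
s_{40} = 15 + 39·(-9) = -336.

-336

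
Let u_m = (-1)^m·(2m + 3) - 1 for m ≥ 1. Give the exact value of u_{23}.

-50

(-1)^23 = -1; 2m + 3 at m=23 is 49; so u_{23} = -50.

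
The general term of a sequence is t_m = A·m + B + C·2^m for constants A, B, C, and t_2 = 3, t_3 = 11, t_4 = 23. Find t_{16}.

65591

The three given values yield: 2A + B + 4C = 3; 3A + B + 8C = 11; 4A + B + 16C = 23.
Subtracting the first from the second: A + 4C = 8.
Subtracting the second from the third: A + 8C = 12.
Solving: C = 1, A = 4, then B = -9.
So t_m = 4·m + (-9) + 1·2^m; at m=16 this is 65591.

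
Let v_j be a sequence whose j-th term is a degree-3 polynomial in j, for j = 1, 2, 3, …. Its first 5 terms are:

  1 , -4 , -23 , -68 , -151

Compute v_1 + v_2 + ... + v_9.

1st diffs: -5, -19, -45, -83.
2nd diffs: -14, -26, -38.
3rd diffs: -12, -12 (constant).
Newton forward-difference form: v_j = 1 + (-5)·C(j-1,1) + (-14)·C(j-1,2) + (-12)·C(j-1,3).
Continuing: -284, -479, -748, -1103.
Summing j = 1..9 (9 terms) gives -2859.

-2859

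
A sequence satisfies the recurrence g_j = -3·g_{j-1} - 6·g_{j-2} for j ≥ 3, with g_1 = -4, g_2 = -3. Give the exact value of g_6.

351

Applying the relation repeatedly:
g_3 = 33;  g_4 = -81;  g_5 = 45;  g_6 = 351.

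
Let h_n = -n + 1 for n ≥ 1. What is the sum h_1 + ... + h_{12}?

Over n = 1..12: Σn = 78.
Total = (-1)·78 + (1)·12 = -66.

-66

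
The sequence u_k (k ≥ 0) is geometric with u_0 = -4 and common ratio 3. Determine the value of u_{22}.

u_k = (-4)·3^(k-0).
u_{22} = (-4)·3^22 = -125524238436.

-125524238436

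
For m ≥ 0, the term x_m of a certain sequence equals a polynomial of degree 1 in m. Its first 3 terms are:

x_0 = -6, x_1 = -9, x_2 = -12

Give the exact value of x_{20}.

1st diffs: -3, -3 (constant).
So x_m = -3m - 6.
Evaluating at m = 20 gives x_{20} = -66.

-66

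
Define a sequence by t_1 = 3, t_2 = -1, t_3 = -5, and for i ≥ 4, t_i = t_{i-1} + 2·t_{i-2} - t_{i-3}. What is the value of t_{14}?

Applying the relation repeatedly:
t_4 = -10, t_5 = -19, t_6 = -34, …, t_{11} = -652, t_{12} = -1173, t_{13} = -2116, t_{14} = -3810.

-3810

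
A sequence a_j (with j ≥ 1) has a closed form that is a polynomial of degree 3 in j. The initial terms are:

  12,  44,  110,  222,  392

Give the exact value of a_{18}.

1st diffs: 32, 66, 112, 170.
2nd diffs: 34, 46, 58.
3rd diffs: 12, 12 (constant).
Newton forward-difference form: a_j = 12 + 32·C(j-1,1) + 34·C(j-1,2) + 12·C(j-1,3).
At j = 18: j-1 = 17, so a_{18} = 12 + 544 + 4624 + 8160 = 13340.

13340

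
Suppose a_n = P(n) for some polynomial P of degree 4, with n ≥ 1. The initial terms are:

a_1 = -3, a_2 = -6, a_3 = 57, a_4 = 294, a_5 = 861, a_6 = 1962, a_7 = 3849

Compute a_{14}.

70314

1st diffs: -3, 63, 237, 567, 1101, 1887.
2nd diffs: 66, 174, 330, 534, 786.
3rd diffs: 108, 156, 204, 252.
4th diffs: 48, 48, 48 (constant).
Newton forward-difference form: a_n = -3 + (-3)·C(n-1,1) + 66·C(n-1,2) + 108·C(n-1,3) + 48·C(n-1,4).
At n = 14: n-1 = 13, so a_{14} = -3 - 39 + 5148 + 30888 + 34320 = 70314.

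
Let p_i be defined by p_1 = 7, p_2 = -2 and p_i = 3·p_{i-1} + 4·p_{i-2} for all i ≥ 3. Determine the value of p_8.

16378

Applying the relation repeatedly:
p_3 = 22; p_4 = 58; p_5 = 262; p_6 = 1018; p_7 = 4102; p_8 = 16378.
(Characteristic roots are 4 and -1.)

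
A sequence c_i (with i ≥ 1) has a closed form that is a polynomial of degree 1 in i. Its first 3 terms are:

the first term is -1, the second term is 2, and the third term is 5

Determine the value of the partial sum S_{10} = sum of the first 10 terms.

125

1st diffs: 3, 3 (constant).
So c_i = 3i - 4.
Continuing: …, 8, 11, 14, 17, …, c_{10} = 26.
Summing i = 1..10 (10 terms) gives 125.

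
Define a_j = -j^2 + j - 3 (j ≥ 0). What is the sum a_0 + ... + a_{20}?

-2723

Over j = 0..20: Σj = 210, Σj² = 2870.
Total = (-1)·2870 + (1)·210 + (-3)·21 = -2723.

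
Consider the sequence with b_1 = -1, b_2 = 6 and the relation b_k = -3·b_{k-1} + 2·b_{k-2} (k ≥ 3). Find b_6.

Compute successive terms:
b_3 = -20  b_4 = 72  b_5 = -256  b_6 = 912.

912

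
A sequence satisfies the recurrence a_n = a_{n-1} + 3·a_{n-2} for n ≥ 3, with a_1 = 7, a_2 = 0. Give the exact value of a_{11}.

Step forward from the initial values:
a_3 = 21  a_4 = 21  a_5 = 84  a_6 = 147  a_7 = 399  a_8 = 840  a_9 = 2037  a_{10} = 4557  a_{11} = 10668.

10668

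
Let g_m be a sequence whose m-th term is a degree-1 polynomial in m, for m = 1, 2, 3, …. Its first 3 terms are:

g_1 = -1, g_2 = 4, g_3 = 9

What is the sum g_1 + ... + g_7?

98

1st diffs: 5, 5 (constant).
So g_m = 5m - 6.
Continuing: 14, 19, 24, 29.
Summing m = 1..7 (7 terms) gives 98.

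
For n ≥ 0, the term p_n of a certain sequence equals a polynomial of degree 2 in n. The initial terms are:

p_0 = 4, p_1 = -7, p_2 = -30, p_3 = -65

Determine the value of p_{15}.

1st diffs: -11, -23, -35.
2nd diffs: -12, -12 (constant).
Newton forward-difference form: p_n = 4 + (-11)·C(n,1) + (-12)·C(n,2).
At n = 15: n = 15, so p_{15} = 4 - 165 - 1260 = -1421.

-1421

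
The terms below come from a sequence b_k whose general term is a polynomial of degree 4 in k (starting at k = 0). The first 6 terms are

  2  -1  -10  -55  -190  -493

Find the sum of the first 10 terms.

1st diffs: -3, -9, -45, -135, -303.
2nd diffs: -6, -36, -90, -168.
3rd diffs: -30, -54, -78.
4th diffs: -24, -24 (constant).
Newton forward-difference form: b_k = 2 + (-3)·C(k,1) + (-6)·C(k,2) + (-30)·C(k,3) + (-24)·C(k,4).
Continuing: -1066, -2035, -3550, -5785.
Summing k = 0..9 (10 terms) gives -13183.

-13183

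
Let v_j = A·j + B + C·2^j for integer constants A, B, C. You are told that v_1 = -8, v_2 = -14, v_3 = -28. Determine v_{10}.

-4078

Write the equations: A + B + 2C = -8; 2A + B + 4C = -14; 3A + B + 8C = -28.
Subtracting the first from the second: A + 2C = -6.
Subtracting the second from the third: A + 4C = -14.
Solving: C = -4, A = 2, then B = -2.
So v_j = 2·j + (-2) + (-4)·2^j; at j=10 this is -4078.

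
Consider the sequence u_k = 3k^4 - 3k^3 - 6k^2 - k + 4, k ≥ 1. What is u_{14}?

u_{14} = 3·14^4 - 3·14^3 - 6·14^2 - 1·14 + 4 = 105830.

105830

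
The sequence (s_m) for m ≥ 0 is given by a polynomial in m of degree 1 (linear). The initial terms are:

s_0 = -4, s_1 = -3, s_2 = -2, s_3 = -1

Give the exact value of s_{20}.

1st diffs: 1, 1, 1 (constant).
So s_m = m - 4.
Evaluating at m = 20 gives s_{20} = 16.

16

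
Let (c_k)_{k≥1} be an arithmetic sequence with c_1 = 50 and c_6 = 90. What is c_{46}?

410

Common difference d = (90 - 50) / (6 - 1) = 8.
c_k = 50 + (k - 1)·8.
c_{46} = 50 + 45·8 = 410.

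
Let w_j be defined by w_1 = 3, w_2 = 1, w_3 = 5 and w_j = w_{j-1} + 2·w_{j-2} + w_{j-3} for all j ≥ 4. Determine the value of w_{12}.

Iterate the recurrence:
w_4 = 10;  w_5 = 21;  w_6 = 46;  w_7 = 98;  w_8 = 211;  w_9 = 453;  w_{10} = 973;  w_{11} = 2090;  w_{12} = 4489.

4489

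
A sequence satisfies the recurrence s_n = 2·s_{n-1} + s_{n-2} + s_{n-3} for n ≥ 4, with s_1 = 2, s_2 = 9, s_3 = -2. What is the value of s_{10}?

s_4 = 7;  s_5 = 21;  s_6 = 47;  s_7 = 122;  s_8 = 312;  s_9 = 793;  s_{10} = 2020.

2020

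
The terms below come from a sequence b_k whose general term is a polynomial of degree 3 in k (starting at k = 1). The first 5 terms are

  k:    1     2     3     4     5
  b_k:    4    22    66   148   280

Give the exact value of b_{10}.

1st diffs: 18, 44, 82, 132.
2nd diffs: 26, 38, 50.
3rd diffs: 12, 12 (constant).
Newton forward-difference form: b_k = 4 + 18·C(k-1,1) + 26·C(k-1,2) + 12·C(k-1,3).
At k = 10: k-1 = 9, so b_{10} = 4 + 162 + 936 + 1008 = 2110.

2110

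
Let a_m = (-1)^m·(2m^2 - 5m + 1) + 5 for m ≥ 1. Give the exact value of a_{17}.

-489

(-1)^17 = -1; 2m^2 - 5m + 1 at m=17 is 494; so a_{17} = -489.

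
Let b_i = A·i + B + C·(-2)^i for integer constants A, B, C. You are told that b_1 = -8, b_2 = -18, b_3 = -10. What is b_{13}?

8134

Plug in i = 1, 2, 3: A + B - 2C = -8; 2A + B + 4C = -18; 3A + B - 8C = -10.
Subtracting the first from the second: A + 6C = -10.
Subtracting the second from the third: A - 12C = 8.
Solving: C = -1, A = -4, then B = -6.
So b_i = -4·i + (-6) + (-1)·(-2)^i; at i=13 this is 8134.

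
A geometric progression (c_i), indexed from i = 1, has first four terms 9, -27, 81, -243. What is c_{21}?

Common ratio r = -3.
c_i = 9·(-3)^(i-1).
c_{21} = 9·(-3)^20 = 31381059609.

31381059609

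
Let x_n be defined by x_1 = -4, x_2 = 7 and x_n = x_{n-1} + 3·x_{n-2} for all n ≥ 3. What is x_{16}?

134944

Iterate the recurrence:
x_3 = -5; x_4 = 16; x_5 = 1; …; x_{13} = 10924; x_{14} = 25543; x_{15} = 58315; x_{16} = 134944.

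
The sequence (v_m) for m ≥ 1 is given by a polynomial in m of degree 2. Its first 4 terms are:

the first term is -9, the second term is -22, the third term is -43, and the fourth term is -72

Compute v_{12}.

-592

1st diffs: -13, -21, -29.
2nd diffs: -8, -8 (constant).
Newton forward-difference form: v_m = -9 + (-13)·C(m-1,1) + (-8)·C(m-1,2).
At m = 12: m-1 = 11, so v_{12} = -9 - 143 - 440 = -592.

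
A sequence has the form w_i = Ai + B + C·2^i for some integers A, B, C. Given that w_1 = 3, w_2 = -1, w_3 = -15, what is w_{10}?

Plug in i = 1, 2, 3: A + B + 2C = 3; 2A + B + 4C = -1; 3A + B + 8C = -15.
Subtracting the first from the second: A + 2C = -4.
Subtracting the second from the third: A + 4C = -14.
Solving: C = -5, A = 6, then B = 7.
Hence w_{10} = 6·10 + 7 + (-5)·1024 = -5053.

-5053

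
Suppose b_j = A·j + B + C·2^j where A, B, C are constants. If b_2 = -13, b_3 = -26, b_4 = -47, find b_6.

-153

Write the equations: 2A + B + 4C = -13; 3A + B + 8C = -26; 4A + B + 16C = -47.
Subtracting the first from the second: A + 4C = -13.
Subtracting the second from the third: A + 8C = -21.
Solving: C = -2, A = -5, then B = 5.
Therefore b_6 = -30 + 5 + (-2)·64 = -153.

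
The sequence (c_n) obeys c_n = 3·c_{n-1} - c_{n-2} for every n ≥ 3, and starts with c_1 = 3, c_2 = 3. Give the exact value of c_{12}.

32838

c_3 = 6; c_4 = 15; c_5 = 39; c_6 = 102; c_7 = 267; c_8 = 699; c_9 = 1830; c_{10} = 4791; c_{11} = 12543; c_{12} = 32838.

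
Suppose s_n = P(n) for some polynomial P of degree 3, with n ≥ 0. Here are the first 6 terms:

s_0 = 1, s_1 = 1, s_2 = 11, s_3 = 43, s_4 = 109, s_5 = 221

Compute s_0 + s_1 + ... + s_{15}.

27456

1st diffs: 0, 10, 32, 66, 112.
2nd diffs: 10, 22, 34, 46.
3rd diffs: 12, 12, 12 (constant).
Newton forward-difference form: s_n = 1 + 10·C(n,2) + 12·C(n,3).
Continuing: …, 391, 631, 953, 1369, …, s_{15} = 6511.
Summing n = 0..15 (16 terms) gives 27456.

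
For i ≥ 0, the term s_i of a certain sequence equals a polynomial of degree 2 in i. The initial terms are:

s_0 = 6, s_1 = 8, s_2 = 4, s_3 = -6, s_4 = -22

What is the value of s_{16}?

1st diffs: 2, -4, -10, -16.
2nd diffs: -6, -6, -6 (constant).
Newton forward-difference form: s_i = 6 + 2·C(i,1) + (-6)·C(i,2).
At i = 16: i = 16, so s_{16} = 6 + 32 - 720 = -682.

-682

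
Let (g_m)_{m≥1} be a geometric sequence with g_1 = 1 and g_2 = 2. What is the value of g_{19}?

Common ratio r = 2.
g_m = 1·2^(m-1).
g_{19} = 1·2^18 = 262144.

262144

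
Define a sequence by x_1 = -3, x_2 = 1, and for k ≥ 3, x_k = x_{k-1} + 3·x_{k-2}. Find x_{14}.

-41231

x_3 = -8;  x_4 = -5;  x_5 = -29;  …;  x_{11} = -3413;  x_{12} = -7748;  x_{13} = -17987;  x_{14} = -41231.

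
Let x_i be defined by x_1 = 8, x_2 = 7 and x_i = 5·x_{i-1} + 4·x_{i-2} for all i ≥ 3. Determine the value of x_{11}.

71506867

Iterate the recurrence:
x_3 = 67  x_4 = 363  x_5 = 2083  x_6 = 11867  x_7 = 67667  x_8 = 385803  x_9 = 2199683  x_{10} = 12541627  x_{11} = 71506867.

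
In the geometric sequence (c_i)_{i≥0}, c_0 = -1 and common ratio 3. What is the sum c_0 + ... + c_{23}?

-141214768240

c_i = (-1)·3^(i-0).
S = (-1)·(3^24 - 1)/(3 - 1) = (-1)·(282429536481 - 1)/(2) = -141214768240.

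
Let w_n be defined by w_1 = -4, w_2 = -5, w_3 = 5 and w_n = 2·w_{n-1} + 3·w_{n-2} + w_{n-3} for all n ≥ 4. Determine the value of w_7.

-109

Iterate the recurrence:
w_4 = -9, w_5 = -8, w_6 = -38, w_7 = -109.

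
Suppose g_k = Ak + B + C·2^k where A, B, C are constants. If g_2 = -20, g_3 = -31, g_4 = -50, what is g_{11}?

Plug in k = 2, 3, 4: 2A + B + 4C = -20; 3A + B + 8C = -31; 4A + B + 16C = -50.
Subtracting the first from the second: A + 4C = -11.
Subtracting the second from the third: A + 8C = -19.
Solving: C = -2, A = -3, then B = -6.
So g_k = -3·k + (-6) + (-2)·2^k; at k=11 this is -4135.

-4135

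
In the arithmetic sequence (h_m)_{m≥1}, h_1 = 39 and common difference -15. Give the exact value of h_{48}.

-666

h_m = 39 + (m - 1)·(-15).
h_{48} = 39 + 47·(-15) = -666.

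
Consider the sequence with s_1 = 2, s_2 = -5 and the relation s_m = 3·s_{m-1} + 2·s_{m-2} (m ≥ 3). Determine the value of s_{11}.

Step forward from the initial values:
s_3 = -11, s_4 = -43, s_5 = -151, s_6 = -539, s_7 = -1919, s_8 = -6835, s_9 = -24343, s_{10} = -86699, s_{11} = -308783.

-308783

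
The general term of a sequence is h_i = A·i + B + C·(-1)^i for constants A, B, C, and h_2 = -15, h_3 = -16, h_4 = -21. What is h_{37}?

-118

Write the equations: 2A + B + C = -15; 3A + B - C = -16; 4A + B + C = -21.
Subtracting the first from the second: A - 2C = -1.
Subtracting the second from the third: A + 2C = -5.
Solving: C = -1, A = -3, then B = -8.
Hence h_{37} = -3·37 + (-8) + (-1)·(-1) = -118.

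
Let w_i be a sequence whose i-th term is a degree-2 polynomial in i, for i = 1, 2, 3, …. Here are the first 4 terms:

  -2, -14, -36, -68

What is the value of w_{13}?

1st diffs: -12, -22, -32.
2nd diffs: -10, -10 (constant).
Newton forward-difference form: w_i = -2 + (-12)·C(i-1,1) + (-10)·C(i-1,2).
At i = 13: i-1 = 12, so w_{13} = -2 - 144 - 660 = -806.

-806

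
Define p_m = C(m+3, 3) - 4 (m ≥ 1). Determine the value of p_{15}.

C(18, 3) = 816, so p_{15} = 812.

812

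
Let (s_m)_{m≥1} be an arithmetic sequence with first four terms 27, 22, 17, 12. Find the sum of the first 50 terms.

-4775

Common difference d = -5.
s_m = 27 + (m - 1)·(-5).
s_{50} = -218; S = 50·(27 + (-218))/2 = -4775.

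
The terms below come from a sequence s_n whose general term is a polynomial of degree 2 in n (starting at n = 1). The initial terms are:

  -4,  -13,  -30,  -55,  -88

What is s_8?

-235

1st diffs: -9, -17, -25, -33.
2nd diffs: -8, -8, -8 (constant).
Newton forward-difference form: s_n = -4 + (-9)·C(n-1,1) + (-8)·C(n-1,2).
At n = 8: n-1 = 7, so s_8 = -4 - 63 - 168 = -235.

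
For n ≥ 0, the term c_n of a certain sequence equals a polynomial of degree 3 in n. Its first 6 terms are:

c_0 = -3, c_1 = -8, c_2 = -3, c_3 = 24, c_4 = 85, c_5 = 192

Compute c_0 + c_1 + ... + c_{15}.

26792

1st diffs: -5, 5, 27, 61, 107.
2nd diffs: 10, 22, 34, 46.
3rd diffs: 12, 12, 12 (constant).
Newton forward-difference form: c_n = -3 + (-5)·C(n,1) + 10·C(n,2) + 12·C(n,3).
Continuing: …, 357, 592, 909, 1320, …, c_{15} = 6432.
Summing n = 0..15 (16 terms) gives 26792.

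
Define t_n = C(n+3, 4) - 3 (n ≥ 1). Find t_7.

C(10, 4) = 210, so t_7 = 207.

207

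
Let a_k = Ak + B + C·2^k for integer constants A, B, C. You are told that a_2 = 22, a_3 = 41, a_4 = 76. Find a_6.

Plug in k = 2, 3, 4: 2A + B + 4C = 22; 3A + B + 8C = 41; 4A + B + 16C = 76.
Subtracting the first from the second: A + 4C = 19.
Subtracting the second from the third: A + 8C = 35.
Solving: C = 4, A = 3, then B = 0.
Hence a_6 = 3·6 + 0 + 4·64 = 274.

274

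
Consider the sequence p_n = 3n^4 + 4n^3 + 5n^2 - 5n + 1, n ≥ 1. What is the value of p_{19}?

p_{19} = 3·19^4 + 4·19^3 + 5·19^2 - 5·19 + 1 = 420110.

420110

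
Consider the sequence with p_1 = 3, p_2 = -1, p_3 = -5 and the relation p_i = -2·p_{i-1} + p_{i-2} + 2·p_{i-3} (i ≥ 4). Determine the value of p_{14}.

21839

Iterate the recurrence:
p_4 = 15;  p_5 = -37;  p_6 = 79;  …;  p_{11} = -2725;  p_{12} = 5455;  p_{13} = -10917;  p_{14} = 21839.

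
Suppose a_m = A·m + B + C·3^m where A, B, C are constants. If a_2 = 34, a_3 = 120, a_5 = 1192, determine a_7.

10904

Write the equations: 2A + B + 9C = 34; 3A + B + 27C = 120; 5A + B + 243C = 1192.
Subtracting the first from the second: A + 18C = 86.
Subtracting the second from the third: 2A + 216C = 1072.
Solving: C = 5, A = -4, then B = -3.
So a_m = -4·m + (-3) + 5·3^m; at m=7 this is 10904.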